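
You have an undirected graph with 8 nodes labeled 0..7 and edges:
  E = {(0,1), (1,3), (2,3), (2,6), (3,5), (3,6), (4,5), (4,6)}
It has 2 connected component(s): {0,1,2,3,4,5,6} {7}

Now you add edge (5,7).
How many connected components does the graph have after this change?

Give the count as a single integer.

Initial component count: 2
Add (5,7): merges two components. Count decreases: 2 -> 1.
New component count: 1

Answer: 1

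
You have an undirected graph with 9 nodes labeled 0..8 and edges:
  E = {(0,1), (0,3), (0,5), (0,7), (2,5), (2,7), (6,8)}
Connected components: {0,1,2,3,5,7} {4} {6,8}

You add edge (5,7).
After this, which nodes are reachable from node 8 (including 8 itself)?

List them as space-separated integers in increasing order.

Before: nodes reachable from 8: {6,8}
Adding (5,7): both endpoints already in same component. Reachability from 8 unchanged.
After: nodes reachable from 8: {6,8}

Answer: 6 8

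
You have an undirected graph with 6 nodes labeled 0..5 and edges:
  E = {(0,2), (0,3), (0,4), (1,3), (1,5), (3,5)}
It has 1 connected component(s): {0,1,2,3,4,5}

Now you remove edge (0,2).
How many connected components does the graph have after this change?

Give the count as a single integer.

Answer: 2

Derivation:
Initial component count: 1
Remove (0,2): it was a bridge. Count increases: 1 -> 2.
  After removal, components: {0,1,3,4,5} {2}
New component count: 2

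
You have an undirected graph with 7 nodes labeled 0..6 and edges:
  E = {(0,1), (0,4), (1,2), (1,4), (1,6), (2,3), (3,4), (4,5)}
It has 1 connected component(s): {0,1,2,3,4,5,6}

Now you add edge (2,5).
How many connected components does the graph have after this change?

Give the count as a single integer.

Initial component count: 1
Add (2,5): endpoints already in same component. Count unchanged: 1.
New component count: 1

Answer: 1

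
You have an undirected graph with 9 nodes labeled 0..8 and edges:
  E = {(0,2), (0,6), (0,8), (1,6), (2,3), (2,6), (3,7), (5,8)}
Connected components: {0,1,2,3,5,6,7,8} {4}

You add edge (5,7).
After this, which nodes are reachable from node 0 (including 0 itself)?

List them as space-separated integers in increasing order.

Before: nodes reachable from 0: {0,1,2,3,5,6,7,8}
Adding (5,7): both endpoints already in same component. Reachability from 0 unchanged.
After: nodes reachable from 0: {0,1,2,3,5,6,7,8}

Answer: 0 1 2 3 5 6 7 8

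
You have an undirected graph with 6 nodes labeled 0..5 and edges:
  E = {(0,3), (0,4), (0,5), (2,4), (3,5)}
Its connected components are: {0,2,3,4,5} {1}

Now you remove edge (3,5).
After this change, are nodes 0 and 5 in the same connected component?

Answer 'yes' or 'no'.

Answer: yes

Derivation:
Initial components: {0,2,3,4,5} {1}
Removing edge (3,5): not a bridge — component count unchanged at 2.
New components: {0,2,3,4,5} {1}
Are 0 and 5 in the same component? yes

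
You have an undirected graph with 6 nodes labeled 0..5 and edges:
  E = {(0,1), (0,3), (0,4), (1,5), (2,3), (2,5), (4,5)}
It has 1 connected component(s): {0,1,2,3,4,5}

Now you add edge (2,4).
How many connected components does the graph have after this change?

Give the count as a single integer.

Initial component count: 1
Add (2,4): endpoints already in same component. Count unchanged: 1.
New component count: 1

Answer: 1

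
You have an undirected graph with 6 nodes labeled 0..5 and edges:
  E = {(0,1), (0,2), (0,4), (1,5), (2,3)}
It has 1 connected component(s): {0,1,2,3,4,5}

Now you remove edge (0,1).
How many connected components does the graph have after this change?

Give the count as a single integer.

Initial component count: 1
Remove (0,1): it was a bridge. Count increases: 1 -> 2.
  After removal, components: {0,2,3,4} {1,5}
New component count: 2

Answer: 2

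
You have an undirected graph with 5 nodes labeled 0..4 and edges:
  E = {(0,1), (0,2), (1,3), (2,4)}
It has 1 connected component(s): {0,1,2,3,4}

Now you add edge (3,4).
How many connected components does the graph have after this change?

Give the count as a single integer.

Answer: 1

Derivation:
Initial component count: 1
Add (3,4): endpoints already in same component. Count unchanged: 1.
New component count: 1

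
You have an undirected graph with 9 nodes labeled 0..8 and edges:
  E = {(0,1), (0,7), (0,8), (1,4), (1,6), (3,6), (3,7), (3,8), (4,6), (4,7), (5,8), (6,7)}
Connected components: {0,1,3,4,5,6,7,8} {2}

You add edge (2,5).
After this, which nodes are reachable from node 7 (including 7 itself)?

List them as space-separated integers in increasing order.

Before: nodes reachable from 7: {0,1,3,4,5,6,7,8}
Adding (2,5): merges 7's component with another. Reachability grows.
After: nodes reachable from 7: {0,1,2,3,4,5,6,7,8}

Answer: 0 1 2 3 4 5 6 7 8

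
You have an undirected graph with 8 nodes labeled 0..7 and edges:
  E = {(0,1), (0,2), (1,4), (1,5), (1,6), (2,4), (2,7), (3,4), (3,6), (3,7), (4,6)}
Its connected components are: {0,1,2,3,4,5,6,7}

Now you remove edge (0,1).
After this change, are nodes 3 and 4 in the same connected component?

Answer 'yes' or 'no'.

Initial components: {0,1,2,3,4,5,6,7}
Removing edge (0,1): not a bridge — component count unchanged at 1.
New components: {0,1,2,3,4,5,6,7}
Are 3 and 4 in the same component? yes

Answer: yes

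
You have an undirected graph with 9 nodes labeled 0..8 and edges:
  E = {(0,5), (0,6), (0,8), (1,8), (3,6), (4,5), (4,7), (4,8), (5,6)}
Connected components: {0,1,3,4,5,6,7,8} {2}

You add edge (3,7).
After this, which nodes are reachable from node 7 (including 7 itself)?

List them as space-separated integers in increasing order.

Answer: 0 1 3 4 5 6 7 8

Derivation:
Before: nodes reachable from 7: {0,1,3,4,5,6,7,8}
Adding (3,7): both endpoints already in same component. Reachability from 7 unchanged.
After: nodes reachable from 7: {0,1,3,4,5,6,7,8}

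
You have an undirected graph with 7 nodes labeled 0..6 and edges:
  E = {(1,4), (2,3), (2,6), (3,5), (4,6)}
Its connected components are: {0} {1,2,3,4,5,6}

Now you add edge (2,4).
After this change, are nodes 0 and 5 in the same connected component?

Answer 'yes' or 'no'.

Initial components: {0} {1,2,3,4,5,6}
Adding edge (2,4): both already in same component {1,2,3,4,5,6}. No change.
New components: {0} {1,2,3,4,5,6}
Are 0 and 5 in the same component? no

Answer: no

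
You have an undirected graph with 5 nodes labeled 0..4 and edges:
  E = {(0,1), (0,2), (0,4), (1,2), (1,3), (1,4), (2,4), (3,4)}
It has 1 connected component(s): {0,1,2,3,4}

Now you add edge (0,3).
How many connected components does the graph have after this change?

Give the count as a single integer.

Initial component count: 1
Add (0,3): endpoints already in same component. Count unchanged: 1.
New component count: 1

Answer: 1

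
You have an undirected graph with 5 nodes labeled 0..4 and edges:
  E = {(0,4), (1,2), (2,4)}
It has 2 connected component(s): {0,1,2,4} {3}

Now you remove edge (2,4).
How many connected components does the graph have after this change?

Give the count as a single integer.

Initial component count: 2
Remove (2,4): it was a bridge. Count increases: 2 -> 3.
  After removal, components: {0,4} {1,2} {3}
New component count: 3

Answer: 3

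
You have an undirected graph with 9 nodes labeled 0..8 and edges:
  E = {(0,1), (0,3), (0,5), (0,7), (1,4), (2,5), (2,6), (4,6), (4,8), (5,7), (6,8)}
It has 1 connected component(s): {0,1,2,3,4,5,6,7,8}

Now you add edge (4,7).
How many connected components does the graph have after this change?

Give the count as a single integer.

Initial component count: 1
Add (4,7): endpoints already in same component. Count unchanged: 1.
New component count: 1

Answer: 1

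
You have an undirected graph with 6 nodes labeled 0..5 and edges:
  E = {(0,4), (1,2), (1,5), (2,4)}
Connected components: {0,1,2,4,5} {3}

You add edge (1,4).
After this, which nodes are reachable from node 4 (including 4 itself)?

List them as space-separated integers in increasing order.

Before: nodes reachable from 4: {0,1,2,4,5}
Adding (1,4): both endpoints already in same component. Reachability from 4 unchanged.
After: nodes reachable from 4: {0,1,2,4,5}

Answer: 0 1 2 4 5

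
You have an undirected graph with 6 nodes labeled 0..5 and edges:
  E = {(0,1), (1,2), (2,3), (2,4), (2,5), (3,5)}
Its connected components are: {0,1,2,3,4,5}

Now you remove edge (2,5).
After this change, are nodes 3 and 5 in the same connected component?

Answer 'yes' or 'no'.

Initial components: {0,1,2,3,4,5}
Removing edge (2,5): not a bridge — component count unchanged at 1.
New components: {0,1,2,3,4,5}
Are 3 and 5 in the same component? yes

Answer: yes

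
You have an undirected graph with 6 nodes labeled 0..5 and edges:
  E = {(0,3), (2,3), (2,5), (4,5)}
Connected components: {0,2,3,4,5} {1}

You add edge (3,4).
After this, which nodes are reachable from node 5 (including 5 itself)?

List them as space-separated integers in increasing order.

Before: nodes reachable from 5: {0,2,3,4,5}
Adding (3,4): both endpoints already in same component. Reachability from 5 unchanged.
After: nodes reachable from 5: {0,2,3,4,5}

Answer: 0 2 3 4 5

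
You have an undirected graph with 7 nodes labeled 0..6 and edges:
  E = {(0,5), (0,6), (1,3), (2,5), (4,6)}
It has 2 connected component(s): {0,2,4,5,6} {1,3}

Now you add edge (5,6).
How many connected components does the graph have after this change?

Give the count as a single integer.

Answer: 2

Derivation:
Initial component count: 2
Add (5,6): endpoints already in same component. Count unchanged: 2.
New component count: 2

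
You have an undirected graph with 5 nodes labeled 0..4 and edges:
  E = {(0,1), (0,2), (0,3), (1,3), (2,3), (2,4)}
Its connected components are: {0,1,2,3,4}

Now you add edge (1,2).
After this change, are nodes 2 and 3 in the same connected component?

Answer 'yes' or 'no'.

Answer: yes

Derivation:
Initial components: {0,1,2,3,4}
Adding edge (1,2): both already in same component {0,1,2,3,4}. No change.
New components: {0,1,2,3,4}
Are 2 and 3 in the same component? yes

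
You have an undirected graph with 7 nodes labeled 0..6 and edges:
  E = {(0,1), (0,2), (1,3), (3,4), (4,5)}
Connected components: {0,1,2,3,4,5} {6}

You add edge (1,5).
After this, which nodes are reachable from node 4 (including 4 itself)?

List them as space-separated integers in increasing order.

Answer: 0 1 2 3 4 5

Derivation:
Before: nodes reachable from 4: {0,1,2,3,4,5}
Adding (1,5): both endpoints already in same component. Reachability from 4 unchanged.
After: nodes reachable from 4: {0,1,2,3,4,5}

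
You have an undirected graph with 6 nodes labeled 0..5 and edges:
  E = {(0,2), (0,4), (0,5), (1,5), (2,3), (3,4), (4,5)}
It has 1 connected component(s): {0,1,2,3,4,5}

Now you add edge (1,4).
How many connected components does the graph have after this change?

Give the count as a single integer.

Answer: 1

Derivation:
Initial component count: 1
Add (1,4): endpoints already in same component. Count unchanged: 1.
New component count: 1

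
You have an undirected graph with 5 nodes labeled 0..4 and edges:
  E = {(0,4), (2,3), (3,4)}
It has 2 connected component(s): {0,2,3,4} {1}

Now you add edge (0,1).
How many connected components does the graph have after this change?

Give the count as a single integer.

Answer: 1

Derivation:
Initial component count: 2
Add (0,1): merges two components. Count decreases: 2 -> 1.
New component count: 1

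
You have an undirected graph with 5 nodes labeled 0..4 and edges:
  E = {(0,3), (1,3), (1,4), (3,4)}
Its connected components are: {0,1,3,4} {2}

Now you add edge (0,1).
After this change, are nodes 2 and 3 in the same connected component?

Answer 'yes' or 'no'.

Answer: no

Derivation:
Initial components: {0,1,3,4} {2}
Adding edge (0,1): both already in same component {0,1,3,4}. No change.
New components: {0,1,3,4} {2}
Are 2 and 3 in the same component? no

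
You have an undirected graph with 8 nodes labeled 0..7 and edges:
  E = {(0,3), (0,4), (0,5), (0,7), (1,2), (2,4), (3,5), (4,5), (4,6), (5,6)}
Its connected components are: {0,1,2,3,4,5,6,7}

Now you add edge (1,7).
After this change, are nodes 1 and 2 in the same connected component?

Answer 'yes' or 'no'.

Answer: yes

Derivation:
Initial components: {0,1,2,3,4,5,6,7}
Adding edge (1,7): both already in same component {0,1,2,3,4,5,6,7}. No change.
New components: {0,1,2,3,4,5,6,7}
Are 1 and 2 in the same component? yes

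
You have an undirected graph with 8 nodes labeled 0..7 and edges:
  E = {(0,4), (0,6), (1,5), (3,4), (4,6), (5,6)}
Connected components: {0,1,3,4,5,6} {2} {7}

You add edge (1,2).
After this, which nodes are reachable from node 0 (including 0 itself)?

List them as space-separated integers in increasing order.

Before: nodes reachable from 0: {0,1,3,4,5,6}
Adding (1,2): merges 0's component with another. Reachability grows.
After: nodes reachable from 0: {0,1,2,3,4,5,6}

Answer: 0 1 2 3 4 5 6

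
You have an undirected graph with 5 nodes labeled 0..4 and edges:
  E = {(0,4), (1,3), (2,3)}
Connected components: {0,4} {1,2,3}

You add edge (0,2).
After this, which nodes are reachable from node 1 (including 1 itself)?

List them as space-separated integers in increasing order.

Answer: 0 1 2 3 4

Derivation:
Before: nodes reachable from 1: {1,2,3}
Adding (0,2): merges 1's component with another. Reachability grows.
After: nodes reachable from 1: {0,1,2,3,4}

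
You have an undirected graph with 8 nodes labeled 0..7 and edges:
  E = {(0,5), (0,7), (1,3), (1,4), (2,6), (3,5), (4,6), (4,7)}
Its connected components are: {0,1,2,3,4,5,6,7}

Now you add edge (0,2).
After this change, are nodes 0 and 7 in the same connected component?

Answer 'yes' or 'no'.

Initial components: {0,1,2,3,4,5,6,7}
Adding edge (0,2): both already in same component {0,1,2,3,4,5,6,7}. No change.
New components: {0,1,2,3,4,5,6,7}
Are 0 and 7 in the same component? yes

Answer: yes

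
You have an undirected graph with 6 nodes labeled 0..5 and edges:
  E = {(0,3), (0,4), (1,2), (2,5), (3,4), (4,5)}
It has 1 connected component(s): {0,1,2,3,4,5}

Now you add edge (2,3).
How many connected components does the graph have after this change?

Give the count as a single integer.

Answer: 1

Derivation:
Initial component count: 1
Add (2,3): endpoints already in same component. Count unchanged: 1.
New component count: 1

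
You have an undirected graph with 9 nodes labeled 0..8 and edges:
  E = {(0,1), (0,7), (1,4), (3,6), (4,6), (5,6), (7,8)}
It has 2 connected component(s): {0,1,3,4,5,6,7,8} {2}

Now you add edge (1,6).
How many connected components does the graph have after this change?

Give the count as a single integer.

Initial component count: 2
Add (1,6): endpoints already in same component. Count unchanged: 2.
New component count: 2

Answer: 2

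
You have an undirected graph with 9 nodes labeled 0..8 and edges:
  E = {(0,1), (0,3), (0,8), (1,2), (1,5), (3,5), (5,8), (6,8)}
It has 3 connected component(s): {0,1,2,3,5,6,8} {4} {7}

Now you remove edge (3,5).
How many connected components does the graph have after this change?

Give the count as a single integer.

Initial component count: 3
Remove (3,5): not a bridge. Count unchanged: 3.
  After removal, components: {0,1,2,3,5,6,8} {4} {7}
New component count: 3

Answer: 3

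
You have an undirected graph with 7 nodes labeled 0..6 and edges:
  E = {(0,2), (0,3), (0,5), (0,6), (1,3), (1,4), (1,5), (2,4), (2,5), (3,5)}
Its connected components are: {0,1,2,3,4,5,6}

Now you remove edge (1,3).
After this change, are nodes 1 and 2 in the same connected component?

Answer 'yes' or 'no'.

Initial components: {0,1,2,3,4,5,6}
Removing edge (1,3): not a bridge — component count unchanged at 1.
New components: {0,1,2,3,4,5,6}
Are 1 and 2 in the same component? yes

Answer: yes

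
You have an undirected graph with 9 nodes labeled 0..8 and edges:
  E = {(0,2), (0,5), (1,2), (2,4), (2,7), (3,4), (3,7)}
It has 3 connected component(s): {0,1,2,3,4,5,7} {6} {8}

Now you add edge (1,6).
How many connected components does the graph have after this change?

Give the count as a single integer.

Answer: 2

Derivation:
Initial component count: 3
Add (1,6): merges two components. Count decreases: 3 -> 2.
New component count: 2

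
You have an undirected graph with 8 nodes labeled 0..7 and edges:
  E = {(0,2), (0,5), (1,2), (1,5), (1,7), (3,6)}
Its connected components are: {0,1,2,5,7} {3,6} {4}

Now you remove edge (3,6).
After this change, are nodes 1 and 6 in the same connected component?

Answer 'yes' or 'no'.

Initial components: {0,1,2,5,7} {3,6} {4}
Removing edge (3,6): it was a bridge — component count 3 -> 4.
New components: {0,1,2,5,7} {3} {4} {6}
Are 1 and 6 in the same component? no

Answer: no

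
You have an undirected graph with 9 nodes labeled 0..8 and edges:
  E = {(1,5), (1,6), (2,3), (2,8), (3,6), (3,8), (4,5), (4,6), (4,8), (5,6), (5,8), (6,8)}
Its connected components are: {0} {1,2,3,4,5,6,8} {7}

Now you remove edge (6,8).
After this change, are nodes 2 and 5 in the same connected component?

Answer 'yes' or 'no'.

Answer: yes

Derivation:
Initial components: {0} {1,2,3,4,5,6,8} {7}
Removing edge (6,8): not a bridge — component count unchanged at 3.
New components: {0} {1,2,3,4,5,6,8} {7}
Are 2 and 5 in the same component? yes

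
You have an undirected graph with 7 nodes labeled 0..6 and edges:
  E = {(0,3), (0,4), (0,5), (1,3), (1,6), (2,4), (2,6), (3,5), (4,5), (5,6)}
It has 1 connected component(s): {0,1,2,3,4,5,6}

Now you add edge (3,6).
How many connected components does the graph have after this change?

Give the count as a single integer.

Initial component count: 1
Add (3,6): endpoints already in same component. Count unchanged: 1.
New component count: 1

Answer: 1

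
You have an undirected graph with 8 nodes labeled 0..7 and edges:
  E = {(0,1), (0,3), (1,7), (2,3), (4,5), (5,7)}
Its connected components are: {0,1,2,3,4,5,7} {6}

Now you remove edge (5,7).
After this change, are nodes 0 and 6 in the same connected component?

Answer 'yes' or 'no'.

Initial components: {0,1,2,3,4,5,7} {6}
Removing edge (5,7): it was a bridge — component count 2 -> 3.
New components: {0,1,2,3,7} {4,5} {6}
Are 0 and 6 in the same component? no

Answer: no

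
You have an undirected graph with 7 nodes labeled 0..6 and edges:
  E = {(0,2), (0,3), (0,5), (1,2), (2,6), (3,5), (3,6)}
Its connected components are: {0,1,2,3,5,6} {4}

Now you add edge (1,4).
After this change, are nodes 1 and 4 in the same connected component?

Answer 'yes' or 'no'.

Answer: yes

Derivation:
Initial components: {0,1,2,3,5,6} {4}
Adding edge (1,4): merges {0,1,2,3,5,6} and {4}.
New components: {0,1,2,3,4,5,6}
Are 1 and 4 in the same component? yes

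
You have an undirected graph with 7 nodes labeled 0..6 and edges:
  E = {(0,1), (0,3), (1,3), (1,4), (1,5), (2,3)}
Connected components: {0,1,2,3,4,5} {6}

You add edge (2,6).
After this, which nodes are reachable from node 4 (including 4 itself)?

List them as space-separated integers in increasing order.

Answer: 0 1 2 3 4 5 6

Derivation:
Before: nodes reachable from 4: {0,1,2,3,4,5}
Adding (2,6): merges 4's component with another. Reachability grows.
After: nodes reachable from 4: {0,1,2,3,4,5,6}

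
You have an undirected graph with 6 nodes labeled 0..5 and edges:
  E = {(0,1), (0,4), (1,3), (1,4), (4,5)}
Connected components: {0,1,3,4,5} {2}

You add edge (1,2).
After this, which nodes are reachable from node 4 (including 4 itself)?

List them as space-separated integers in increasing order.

Before: nodes reachable from 4: {0,1,3,4,5}
Adding (1,2): merges 4's component with another. Reachability grows.
After: nodes reachable from 4: {0,1,2,3,4,5}

Answer: 0 1 2 3 4 5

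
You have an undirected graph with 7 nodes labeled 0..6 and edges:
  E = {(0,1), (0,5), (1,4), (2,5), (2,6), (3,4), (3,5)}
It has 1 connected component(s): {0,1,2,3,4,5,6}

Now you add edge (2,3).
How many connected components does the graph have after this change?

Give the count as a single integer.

Answer: 1

Derivation:
Initial component count: 1
Add (2,3): endpoints already in same component. Count unchanged: 1.
New component count: 1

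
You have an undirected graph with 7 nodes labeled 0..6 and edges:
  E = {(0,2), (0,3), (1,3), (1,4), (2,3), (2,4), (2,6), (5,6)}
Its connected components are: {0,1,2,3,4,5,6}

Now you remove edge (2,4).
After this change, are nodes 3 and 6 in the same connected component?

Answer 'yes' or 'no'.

Answer: yes

Derivation:
Initial components: {0,1,2,3,4,5,6}
Removing edge (2,4): not a bridge — component count unchanged at 1.
New components: {0,1,2,3,4,5,6}
Are 3 and 6 in the same component? yes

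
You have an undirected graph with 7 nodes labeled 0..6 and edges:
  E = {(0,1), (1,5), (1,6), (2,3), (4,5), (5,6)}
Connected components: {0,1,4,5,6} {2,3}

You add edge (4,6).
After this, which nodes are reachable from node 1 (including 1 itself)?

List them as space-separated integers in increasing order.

Answer: 0 1 4 5 6

Derivation:
Before: nodes reachable from 1: {0,1,4,5,6}
Adding (4,6): both endpoints already in same component. Reachability from 1 unchanged.
After: nodes reachable from 1: {0,1,4,5,6}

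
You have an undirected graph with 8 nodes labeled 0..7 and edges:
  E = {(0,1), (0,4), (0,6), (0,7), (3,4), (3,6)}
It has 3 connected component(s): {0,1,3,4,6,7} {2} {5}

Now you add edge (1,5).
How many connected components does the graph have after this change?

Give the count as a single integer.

Initial component count: 3
Add (1,5): merges two components. Count decreases: 3 -> 2.
New component count: 2

Answer: 2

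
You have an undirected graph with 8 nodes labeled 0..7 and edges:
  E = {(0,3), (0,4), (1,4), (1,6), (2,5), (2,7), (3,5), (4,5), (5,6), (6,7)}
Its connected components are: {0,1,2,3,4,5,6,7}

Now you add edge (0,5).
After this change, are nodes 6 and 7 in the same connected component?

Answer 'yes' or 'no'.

Initial components: {0,1,2,3,4,5,6,7}
Adding edge (0,5): both already in same component {0,1,2,3,4,5,6,7}. No change.
New components: {0,1,2,3,4,5,6,7}
Are 6 and 7 in the same component? yes

Answer: yes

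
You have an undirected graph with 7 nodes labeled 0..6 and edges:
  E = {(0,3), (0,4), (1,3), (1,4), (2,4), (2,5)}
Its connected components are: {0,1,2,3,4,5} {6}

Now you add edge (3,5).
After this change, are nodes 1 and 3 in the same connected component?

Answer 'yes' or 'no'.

Answer: yes

Derivation:
Initial components: {0,1,2,3,4,5} {6}
Adding edge (3,5): both already in same component {0,1,2,3,4,5}. No change.
New components: {0,1,2,3,4,5} {6}
Are 1 and 3 in the same component? yes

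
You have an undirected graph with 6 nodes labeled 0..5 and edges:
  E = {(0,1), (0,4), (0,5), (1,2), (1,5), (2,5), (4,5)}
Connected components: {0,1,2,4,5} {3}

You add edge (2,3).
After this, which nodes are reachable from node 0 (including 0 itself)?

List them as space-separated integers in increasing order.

Answer: 0 1 2 3 4 5

Derivation:
Before: nodes reachable from 0: {0,1,2,4,5}
Adding (2,3): merges 0's component with another. Reachability grows.
After: nodes reachable from 0: {0,1,2,3,4,5}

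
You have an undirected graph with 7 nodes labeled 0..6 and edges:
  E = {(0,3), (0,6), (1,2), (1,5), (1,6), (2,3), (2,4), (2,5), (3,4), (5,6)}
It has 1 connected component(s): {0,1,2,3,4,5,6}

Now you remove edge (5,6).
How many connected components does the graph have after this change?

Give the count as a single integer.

Answer: 1

Derivation:
Initial component count: 1
Remove (5,6): not a bridge. Count unchanged: 1.
  After removal, components: {0,1,2,3,4,5,6}
New component count: 1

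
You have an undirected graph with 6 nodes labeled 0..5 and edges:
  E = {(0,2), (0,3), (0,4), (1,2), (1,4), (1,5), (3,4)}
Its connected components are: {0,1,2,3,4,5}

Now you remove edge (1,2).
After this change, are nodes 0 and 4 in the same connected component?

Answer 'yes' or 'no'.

Initial components: {0,1,2,3,4,5}
Removing edge (1,2): not a bridge — component count unchanged at 1.
New components: {0,1,2,3,4,5}
Are 0 and 4 in the same component? yes

Answer: yes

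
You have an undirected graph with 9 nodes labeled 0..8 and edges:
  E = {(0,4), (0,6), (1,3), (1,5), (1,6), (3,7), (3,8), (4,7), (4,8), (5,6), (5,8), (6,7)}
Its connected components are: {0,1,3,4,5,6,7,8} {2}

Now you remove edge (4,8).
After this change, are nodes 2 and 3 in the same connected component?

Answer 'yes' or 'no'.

Initial components: {0,1,3,4,5,6,7,8} {2}
Removing edge (4,8): not a bridge — component count unchanged at 2.
New components: {0,1,3,4,5,6,7,8} {2}
Are 2 and 3 in the same component? no

Answer: no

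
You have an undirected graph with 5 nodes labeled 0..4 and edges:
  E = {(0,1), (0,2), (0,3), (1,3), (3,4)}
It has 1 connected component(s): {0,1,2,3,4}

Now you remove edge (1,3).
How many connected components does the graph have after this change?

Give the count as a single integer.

Answer: 1

Derivation:
Initial component count: 1
Remove (1,3): not a bridge. Count unchanged: 1.
  After removal, components: {0,1,2,3,4}
New component count: 1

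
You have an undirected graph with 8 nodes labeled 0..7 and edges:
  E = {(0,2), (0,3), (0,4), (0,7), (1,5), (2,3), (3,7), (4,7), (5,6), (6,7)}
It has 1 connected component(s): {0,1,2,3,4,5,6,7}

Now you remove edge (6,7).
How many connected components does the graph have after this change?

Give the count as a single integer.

Answer: 2

Derivation:
Initial component count: 1
Remove (6,7): it was a bridge. Count increases: 1 -> 2.
  After removal, components: {0,2,3,4,7} {1,5,6}
New component count: 2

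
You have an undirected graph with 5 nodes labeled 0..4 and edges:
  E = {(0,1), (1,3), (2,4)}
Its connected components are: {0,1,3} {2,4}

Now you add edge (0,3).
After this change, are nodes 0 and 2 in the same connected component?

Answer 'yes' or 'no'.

Answer: no

Derivation:
Initial components: {0,1,3} {2,4}
Adding edge (0,3): both already in same component {0,1,3}. No change.
New components: {0,1,3} {2,4}
Are 0 and 2 in the same component? no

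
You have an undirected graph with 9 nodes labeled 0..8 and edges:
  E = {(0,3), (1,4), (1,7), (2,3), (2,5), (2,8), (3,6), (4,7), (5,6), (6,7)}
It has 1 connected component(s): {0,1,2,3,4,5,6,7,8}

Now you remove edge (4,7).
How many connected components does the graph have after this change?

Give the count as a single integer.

Answer: 1

Derivation:
Initial component count: 1
Remove (4,7): not a bridge. Count unchanged: 1.
  After removal, components: {0,1,2,3,4,5,6,7,8}
New component count: 1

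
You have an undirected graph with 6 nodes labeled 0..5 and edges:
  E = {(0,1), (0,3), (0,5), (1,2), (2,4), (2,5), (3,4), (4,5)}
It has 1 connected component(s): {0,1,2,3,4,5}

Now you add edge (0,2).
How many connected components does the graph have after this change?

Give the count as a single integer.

Initial component count: 1
Add (0,2): endpoints already in same component. Count unchanged: 1.
New component count: 1

Answer: 1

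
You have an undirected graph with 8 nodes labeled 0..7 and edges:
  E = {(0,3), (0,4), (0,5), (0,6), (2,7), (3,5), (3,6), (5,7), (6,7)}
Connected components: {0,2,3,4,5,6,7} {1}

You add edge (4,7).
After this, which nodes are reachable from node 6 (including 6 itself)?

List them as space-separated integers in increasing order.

Answer: 0 2 3 4 5 6 7

Derivation:
Before: nodes reachable from 6: {0,2,3,4,5,6,7}
Adding (4,7): both endpoints already in same component. Reachability from 6 unchanged.
After: nodes reachable from 6: {0,2,3,4,5,6,7}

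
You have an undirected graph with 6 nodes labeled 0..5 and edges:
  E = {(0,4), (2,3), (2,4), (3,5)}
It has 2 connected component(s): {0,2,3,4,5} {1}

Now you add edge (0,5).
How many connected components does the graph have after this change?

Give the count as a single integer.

Answer: 2

Derivation:
Initial component count: 2
Add (0,5): endpoints already in same component. Count unchanged: 2.
New component count: 2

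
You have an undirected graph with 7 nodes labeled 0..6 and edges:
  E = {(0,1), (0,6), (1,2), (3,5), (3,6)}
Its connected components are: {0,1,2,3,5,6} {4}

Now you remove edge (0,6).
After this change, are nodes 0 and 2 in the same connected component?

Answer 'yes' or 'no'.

Initial components: {0,1,2,3,5,6} {4}
Removing edge (0,6): it was a bridge — component count 2 -> 3.
New components: {0,1,2} {3,5,6} {4}
Are 0 and 2 in the same component? yes

Answer: yes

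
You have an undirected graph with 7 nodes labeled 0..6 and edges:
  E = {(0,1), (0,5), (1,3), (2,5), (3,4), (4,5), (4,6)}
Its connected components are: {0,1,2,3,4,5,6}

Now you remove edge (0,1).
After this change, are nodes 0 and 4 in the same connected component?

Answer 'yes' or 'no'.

Answer: yes

Derivation:
Initial components: {0,1,2,3,4,5,6}
Removing edge (0,1): not a bridge — component count unchanged at 1.
New components: {0,1,2,3,4,5,6}
Are 0 and 4 in the same component? yes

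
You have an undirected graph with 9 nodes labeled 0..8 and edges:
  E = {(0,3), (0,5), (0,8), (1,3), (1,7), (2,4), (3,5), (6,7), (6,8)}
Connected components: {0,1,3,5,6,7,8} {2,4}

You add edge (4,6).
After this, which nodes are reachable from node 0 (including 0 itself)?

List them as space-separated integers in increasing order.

Answer: 0 1 2 3 4 5 6 7 8

Derivation:
Before: nodes reachable from 0: {0,1,3,5,6,7,8}
Adding (4,6): merges 0's component with another. Reachability grows.
After: nodes reachable from 0: {0,1,2,3,4,5,6,7,8}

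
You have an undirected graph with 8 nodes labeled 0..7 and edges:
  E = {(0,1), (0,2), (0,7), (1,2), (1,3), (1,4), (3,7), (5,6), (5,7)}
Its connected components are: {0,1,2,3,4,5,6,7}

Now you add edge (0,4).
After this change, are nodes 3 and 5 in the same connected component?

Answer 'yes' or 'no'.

Initial components: {0,1,2,3,4,5,6,7}
Adding edge (0,4): both already in same component {0,1,2,3,4,5,6,7}. No change.
New components: {0,1,2,3,4,5,6,7}
Are 3 and 5 in the same component? yes

Answer: yes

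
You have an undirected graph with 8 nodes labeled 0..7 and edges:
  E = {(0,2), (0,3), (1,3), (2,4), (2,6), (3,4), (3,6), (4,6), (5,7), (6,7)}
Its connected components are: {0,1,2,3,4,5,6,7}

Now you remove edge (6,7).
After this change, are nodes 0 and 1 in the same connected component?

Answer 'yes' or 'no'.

Initial components: {0,1,2,3,4,5,6,7}
Removing edge (6,7): it was a bridge — component count 1 -> 2.
New components: {0,1,2,3,4,6} {5,7}
Are 0 and 1 in the same component? yes

Answer: yes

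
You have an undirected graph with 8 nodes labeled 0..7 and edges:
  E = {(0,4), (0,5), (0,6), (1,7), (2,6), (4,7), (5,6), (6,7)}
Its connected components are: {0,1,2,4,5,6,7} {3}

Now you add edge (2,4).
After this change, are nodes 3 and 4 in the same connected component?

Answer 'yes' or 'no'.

Answer: no

Derivation:
Initial components: {0,1,2,4,5,6,7} {3}
Adding edge (2,4): both already in same component {0,1,2,4,5,6,7}. No change.
New components: {0,1,2,4,5,6,7} {3}
Are 3 and 4 in the same component? no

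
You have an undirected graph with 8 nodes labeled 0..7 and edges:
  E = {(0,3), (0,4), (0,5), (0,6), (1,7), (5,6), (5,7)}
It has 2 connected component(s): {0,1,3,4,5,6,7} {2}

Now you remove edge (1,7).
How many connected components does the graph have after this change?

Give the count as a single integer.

Initial component count: 2
Remove (1,7): it was a bridge. Count increases: 2 -> 3.
  After removal, components: {0,3,4,5,6,7} {1} {2}
New component count: 3

Answer: 3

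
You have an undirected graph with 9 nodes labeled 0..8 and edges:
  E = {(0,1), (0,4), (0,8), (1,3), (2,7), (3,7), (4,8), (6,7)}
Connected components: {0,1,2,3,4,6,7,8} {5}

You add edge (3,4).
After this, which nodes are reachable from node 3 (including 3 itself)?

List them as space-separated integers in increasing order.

Answer: 0 1 2 3 4 6 7 8

Derivation:
Before: nodes reachable from 3: {0,1,2,3,4,6,7,8}
Adding (3,4): both endpoints already in same component. Reachability from 3 unchanged.
After: nodes reachable from 3: {0,1,2,3,4,6,7,8}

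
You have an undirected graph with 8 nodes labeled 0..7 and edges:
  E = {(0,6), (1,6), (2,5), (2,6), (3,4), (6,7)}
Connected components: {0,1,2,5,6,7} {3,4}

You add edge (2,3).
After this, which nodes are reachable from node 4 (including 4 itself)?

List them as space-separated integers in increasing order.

Before: nodes reachable from 4: {3,4}
Adding (2,3): merges 4's component with another. Reachability grows.
After: nodes reachable from 4: {0,1,2,3,4,5,6,7}

Answer: 0 1 2 3 4 5 6 7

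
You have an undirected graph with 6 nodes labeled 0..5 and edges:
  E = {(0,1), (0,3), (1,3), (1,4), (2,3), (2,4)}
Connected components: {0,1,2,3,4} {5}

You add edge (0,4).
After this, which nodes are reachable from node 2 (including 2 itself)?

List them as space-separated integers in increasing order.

Before: nodes reachable from 2: {0,1,2,3,4}
Adding (0,4): both endpoints already in same component. Reachability from 2 unchanged.
After: nodes reachable from 2: {0,1,2,3,4}

Answer: 0 1 2 3 4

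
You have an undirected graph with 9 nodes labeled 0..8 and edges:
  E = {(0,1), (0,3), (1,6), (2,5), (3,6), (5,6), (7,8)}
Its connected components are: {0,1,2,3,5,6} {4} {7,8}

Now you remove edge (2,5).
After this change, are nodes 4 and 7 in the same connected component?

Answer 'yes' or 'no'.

Initial components: {0,1,2,3,5,6} {4} {7,8}
Removing edge (2,5): it was a bridge — component count 3 -> 4.
New components: {0,1,3,5,6} {2} {4} {7,8}
Are 4 and 7 in the same component? no

Answer: no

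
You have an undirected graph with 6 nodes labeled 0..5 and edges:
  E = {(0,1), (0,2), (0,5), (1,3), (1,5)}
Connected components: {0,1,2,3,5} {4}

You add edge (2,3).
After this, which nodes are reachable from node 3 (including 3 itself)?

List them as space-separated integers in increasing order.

Answer: 0 1 2 3 5

Derivation:
Before: nodes reachable from 3: {0,1,2,3,5}
Adding (2,3): both endpoints already in same component. Reachability from 3 unchanged.
After: nodes reachable from 3: {0,1,2,3,5}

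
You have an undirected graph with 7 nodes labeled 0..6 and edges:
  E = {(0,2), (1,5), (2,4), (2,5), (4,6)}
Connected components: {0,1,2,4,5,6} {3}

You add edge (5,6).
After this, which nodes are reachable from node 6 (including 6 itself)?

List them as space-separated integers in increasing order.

Answer: 0 1 2 4 5 6

Derivation:
Before: nodes reachable from 6: {0,1,2,4,5,6}
Adding (5,6): both endpoints already in same component. Reachability from 6 unchanged.
After: nodes reachable from 6: {0,1,2,4,5,6}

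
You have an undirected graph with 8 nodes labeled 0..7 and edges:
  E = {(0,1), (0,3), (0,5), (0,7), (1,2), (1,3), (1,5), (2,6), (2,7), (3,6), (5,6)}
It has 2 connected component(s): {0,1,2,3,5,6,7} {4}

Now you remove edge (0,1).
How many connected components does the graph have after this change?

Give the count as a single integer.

Answer: 2

Derivation:
Initial component count: 2
Remove (0,1): not a bridge. Count unchanged: 2.
  After removal, components: {0,1,2,3,5,6,7} {4}
New component count: 2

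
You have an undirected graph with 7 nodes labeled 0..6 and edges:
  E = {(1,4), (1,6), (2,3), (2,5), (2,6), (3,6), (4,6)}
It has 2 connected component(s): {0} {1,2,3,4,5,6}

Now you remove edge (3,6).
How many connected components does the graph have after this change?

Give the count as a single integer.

Answer: 2

Derivation:
Initial component count: 2
Remove (3,6): not a bridge. Count unchanged: 2.
  After removal, components: {0} {1,2,3,4,5,6}
New component count: 2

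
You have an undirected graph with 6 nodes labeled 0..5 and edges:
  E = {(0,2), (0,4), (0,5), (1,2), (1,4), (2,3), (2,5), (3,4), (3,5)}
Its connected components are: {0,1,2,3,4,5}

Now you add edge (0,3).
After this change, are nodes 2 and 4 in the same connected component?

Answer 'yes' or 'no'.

Answer: yes

Derivation:
Initial components: {0,1,2,3,4,5}
Adding edge (0,3): both already in same component {0,1,2,3,4,5}. No change.
New components: {0,1,2,3,4,5}
Are 2 and 4 in the same component? yes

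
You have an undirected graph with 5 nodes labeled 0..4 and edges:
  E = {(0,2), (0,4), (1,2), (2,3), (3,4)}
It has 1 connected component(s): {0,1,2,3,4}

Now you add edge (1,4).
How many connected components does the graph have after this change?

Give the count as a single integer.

Answer: 1

Derivation:
Initial component count: 1
Add (1,4): endpoints already in same component. Count unchanged: 1.
New component count: 1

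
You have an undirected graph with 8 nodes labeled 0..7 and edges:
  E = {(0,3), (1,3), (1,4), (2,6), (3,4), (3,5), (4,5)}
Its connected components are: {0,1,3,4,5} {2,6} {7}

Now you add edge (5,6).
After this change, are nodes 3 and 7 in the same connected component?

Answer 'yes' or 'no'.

Initial components: {0,1,3,4,5} {2,6} {7}
Adding edge (5,6): merges {0,1,3,4,5} and {2,6}.
New components: {0,1,2,3,4,5,6} {7}
Are 3 and 7 in the same component? no

Answer: no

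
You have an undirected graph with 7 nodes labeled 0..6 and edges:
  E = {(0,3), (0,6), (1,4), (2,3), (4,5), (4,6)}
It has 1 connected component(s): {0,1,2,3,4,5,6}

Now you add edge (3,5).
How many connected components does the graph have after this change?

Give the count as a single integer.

Initial component count: 1
Add (3,5): endpoints already in same component. Count unchanged: 1.
New component count: 1

Answer: 1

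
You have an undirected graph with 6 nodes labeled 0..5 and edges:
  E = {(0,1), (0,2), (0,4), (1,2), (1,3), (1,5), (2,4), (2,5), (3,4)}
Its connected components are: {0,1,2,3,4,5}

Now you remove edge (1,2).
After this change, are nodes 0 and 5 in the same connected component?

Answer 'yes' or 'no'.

Answer: yes

Derivation:
Initial components: {0,1,2,3,4,5}
Removing edge (1,2): not a bridge — component count unchanged at 1.
New components: {0,1,2,3,4,5}
Are 0 and 5 in the same component? yes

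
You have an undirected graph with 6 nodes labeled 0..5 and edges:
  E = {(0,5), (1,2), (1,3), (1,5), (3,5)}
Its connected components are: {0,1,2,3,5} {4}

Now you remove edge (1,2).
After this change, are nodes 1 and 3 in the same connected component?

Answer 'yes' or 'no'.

Answer: yes

Derivation:
Initial components: {0,1,2,3,5} {4}
Removing edge (1,2): it was a bridge — component count 2 -> 3.
New components: {0,1,3,5} {2} {4}
Are 1 and 3 in the same component? yes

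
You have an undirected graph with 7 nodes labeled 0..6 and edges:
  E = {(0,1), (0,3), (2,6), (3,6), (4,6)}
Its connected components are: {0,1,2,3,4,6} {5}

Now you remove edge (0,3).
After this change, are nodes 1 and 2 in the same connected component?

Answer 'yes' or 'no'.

Answer: no

Derivation:
Initial components: {0,1,2,3,4,6} {5}
Removing edge (0,3): it was a bridge — component count 2 -> 3.
New components: {0,1} {2,3,4,6} {5}
Are 1 and 2 in the same component? no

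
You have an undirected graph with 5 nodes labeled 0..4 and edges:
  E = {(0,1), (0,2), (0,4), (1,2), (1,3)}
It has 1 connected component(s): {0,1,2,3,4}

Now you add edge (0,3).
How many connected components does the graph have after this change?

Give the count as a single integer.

Initial component count: 1
Add (0,3): endpoints already in same component. Count unchanged: 1.
New component count: 1

Answer: 1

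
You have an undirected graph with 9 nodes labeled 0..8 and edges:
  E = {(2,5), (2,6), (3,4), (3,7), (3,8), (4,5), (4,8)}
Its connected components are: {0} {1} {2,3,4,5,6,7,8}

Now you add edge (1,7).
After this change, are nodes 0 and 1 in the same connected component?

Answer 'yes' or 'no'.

Answer: no

Derivation:
Initial components: {0} {1} {2,3,4,5,6,7,8}
Adding edge (1,7): merges {1} and {2,3,4,5,6,7,8}.
New components: {0} {1,2,3,4,5,6,7,8}
Are 0 and 1 in the same component? no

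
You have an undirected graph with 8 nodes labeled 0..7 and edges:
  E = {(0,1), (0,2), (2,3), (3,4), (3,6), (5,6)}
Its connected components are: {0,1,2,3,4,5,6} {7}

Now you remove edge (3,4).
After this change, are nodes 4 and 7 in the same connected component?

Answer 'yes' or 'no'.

Initial components: {0,1,2,3,4,5,6} {7}
Removing edge (3,4): it was a bridge — component count 2 -> 3.
New components: {0,1,2,3,5,6} {4} {7}
Are 4 and 7 in the same component? no

Answer: no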